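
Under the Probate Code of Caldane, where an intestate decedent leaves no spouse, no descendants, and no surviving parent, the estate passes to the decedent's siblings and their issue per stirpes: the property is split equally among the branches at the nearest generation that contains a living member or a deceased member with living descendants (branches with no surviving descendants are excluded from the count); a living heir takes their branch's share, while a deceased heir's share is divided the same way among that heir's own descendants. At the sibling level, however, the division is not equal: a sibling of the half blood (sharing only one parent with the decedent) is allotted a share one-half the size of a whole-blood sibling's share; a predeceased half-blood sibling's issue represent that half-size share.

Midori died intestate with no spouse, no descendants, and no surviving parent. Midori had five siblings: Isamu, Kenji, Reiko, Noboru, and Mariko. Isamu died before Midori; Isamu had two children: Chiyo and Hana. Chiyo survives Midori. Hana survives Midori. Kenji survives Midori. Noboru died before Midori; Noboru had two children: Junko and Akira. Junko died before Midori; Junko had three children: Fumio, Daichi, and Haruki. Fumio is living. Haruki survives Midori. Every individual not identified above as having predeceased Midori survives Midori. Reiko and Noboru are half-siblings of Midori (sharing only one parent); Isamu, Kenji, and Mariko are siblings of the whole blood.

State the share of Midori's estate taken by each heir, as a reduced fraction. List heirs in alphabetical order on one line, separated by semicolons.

No spouse, descendants, or parent survives, so the estate passes to Midori's siblings per stirpes.
Half-blood siblings count for one-half the weight of whole-blood siblings at the initial division.
Dividing 1 in proportion to weights (total weight 4): Isamu (weight 1) → 1/4; Kenji (weight 1) → 1/4; Reiko (weight 1/2) → 1/8; Noboru (weight 1/2) → 1/8; Mariko (weight 1) → 1/4.
Isamu predeceased; the 1/4 allotted to Isamu's branch passes to Isamu's issue by representation.
The 1/4 is divided into 2 equal shares of 1/8 among Chiyo, Hana.
Chiyo is living and takes 1/8.
Hana is living and takes 1/8.
Kenji is living and takes 1/4.
Reiko is living and takes 1/8.
Noboru predeceased; the 1/8 allotted to Noboru's branch passes to Noboru's issue by representation.
The 1/8 is divided into 2 equal shares of 1/16 among Junko, Akira.
Junko predeceased; the 1/16 allotted to Junko's branch passes to Junko's issue by representation.
The 1/16 is divided into 3 equal shares of 1/48 among Fumio, Daichi, Haruki.
Fumio is living and takes 1/48.
Daichi is living and takes 1/48.
Haruki is living and takes 1/48.
Akira is living and takes 1/16.
Mariko is living and takes 1/4.

Akira 1/16; Chiyo 1/8; Daichi 1/48; Fumio 1/48; Hana 1/8; Haruki 1/48; Kenji 1/4; Mariko 1/4; Reiko 1/8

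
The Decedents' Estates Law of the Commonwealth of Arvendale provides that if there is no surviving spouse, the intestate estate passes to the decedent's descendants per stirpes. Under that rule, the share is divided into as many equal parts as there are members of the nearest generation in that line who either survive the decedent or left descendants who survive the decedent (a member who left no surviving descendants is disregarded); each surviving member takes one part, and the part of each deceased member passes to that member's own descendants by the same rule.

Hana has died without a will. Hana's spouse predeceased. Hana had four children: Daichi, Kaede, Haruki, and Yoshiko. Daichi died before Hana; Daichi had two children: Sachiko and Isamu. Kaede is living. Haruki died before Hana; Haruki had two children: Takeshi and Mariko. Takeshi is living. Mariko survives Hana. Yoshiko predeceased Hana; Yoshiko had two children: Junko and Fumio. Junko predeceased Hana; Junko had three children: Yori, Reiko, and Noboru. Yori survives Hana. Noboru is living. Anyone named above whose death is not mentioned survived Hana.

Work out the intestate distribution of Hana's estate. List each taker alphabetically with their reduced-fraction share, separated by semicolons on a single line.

There is no surviving spouse, so the entire estate passes to Hana's descendants per stirpes.
The estate is divided into 4 equal shares of 1/4 among Daichi, Kaede, Haruki, Yoshiko.
Daichi predeceased; the 1/4 allotted to Daichi's branch passes to Daichi's issue by representation.
The 1/4 is divided into 2 equal shares of 1/8 among Sachiko, Isamu.
Sachiko is living and takes 1/8.
Isamu is living and takes 1/8.
Kaede is living and takes 1/4.
Haruki predeceased; the 1/4 allotted to Haruki's branch passes to Haruki's issue by representation.
The 1/4 is divided into 2 equal shares of 1/8 among Takeshi, Mariko.
Takeshi is living and takes 1/8.
Mariko is living and takes 1/8.
Yoshiko predeceased; the 1/4 allotted to Yoshiko's branch passes to Yoshiko's issue by representation.
The 1/4 is divided into 2 equal shares of 1/8 among Junko, Fumio.
Junko predeceased; the 1/8 allotted to Junko's branch passes to Junko's issue by representation.
The 1/8 is divided into 3 equal shares of 1/24 among Yori, Reiko, Noboru.
Yori is living and takes 1/24.
Reiko is living and takes 1/24.
Noboru is living and takes 1/24.
Fumio is living and takes 1/8.

Fumio 1/8; Isamu 1/8; Kaede 1/4; Mariko 1/8; Noboru 1/24; Reiko 1/24; Sachiko 1/8; Takeshi 1/8; Yori 1/24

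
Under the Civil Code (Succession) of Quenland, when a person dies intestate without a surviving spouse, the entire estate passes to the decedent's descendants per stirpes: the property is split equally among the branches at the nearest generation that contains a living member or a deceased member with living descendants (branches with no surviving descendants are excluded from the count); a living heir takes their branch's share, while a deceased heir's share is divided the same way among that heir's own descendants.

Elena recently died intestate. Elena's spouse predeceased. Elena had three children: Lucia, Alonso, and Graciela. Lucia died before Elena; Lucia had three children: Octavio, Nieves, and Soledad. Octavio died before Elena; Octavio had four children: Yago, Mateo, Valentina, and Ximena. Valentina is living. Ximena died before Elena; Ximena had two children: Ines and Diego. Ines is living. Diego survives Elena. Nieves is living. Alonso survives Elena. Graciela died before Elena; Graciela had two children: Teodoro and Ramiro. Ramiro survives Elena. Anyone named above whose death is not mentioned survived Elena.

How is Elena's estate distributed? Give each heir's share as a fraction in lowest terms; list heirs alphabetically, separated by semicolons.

Alonso 1/3; Diego 1/72; Ines 1/72; Mateo 1/36; Nieves 1/9; Ramiro 1/6; Soledad 1/9; Teodoro 1/6; Valentina 1/36; Yago 1/36

There is no surviving spouse, so the entire estate passes to Elena's descendants per stirpes.
The estate is divided into 3 equal shares of 1/3 among Lucia, Alonso, Graciela.
Lucia predeceased; the 1/3 allotted to Lucia's branch passes to Lucia's issue by representation.
The 1/3 is divided into 3 equal shares of 1/9 among Octavio, Nieves, Soledad.
Octavio predeceased; the 1/9 allotted to Octavio's branch passes to Octavio's issue by representation.
The 1/9 is divided into 4 equal shares of 1/36 among Yago, Mateo, Valentina, Ximena.
Yago is living and takes 1/36.
Mateo is living and takes 1/36.
Valentina is living and takes 1/36.
Ximena predeceased; the 1/36 allotted to Ximena's branch passes to Ximena's issue by representation.
The 1/36 is divided into 2 equal shares of 1/72 among Ines, Diego.
Ines is living and takes 1/72.
Diego is living and takes 1/72.
Nieves is living and takes 1/9.
Soledad is living and takes 1/9.
Alonso is living and takes 1/3.
Graciela predeceased; the 1/3 allotted to Graciela's branch passes to Graciela's issue by representation.
The 1/3 is divided into 2 equal shares of 1/6 among Teodoro, Ramiro.
Teodoro is living and takes 1/6.
Ramiro is living and takes 1/6.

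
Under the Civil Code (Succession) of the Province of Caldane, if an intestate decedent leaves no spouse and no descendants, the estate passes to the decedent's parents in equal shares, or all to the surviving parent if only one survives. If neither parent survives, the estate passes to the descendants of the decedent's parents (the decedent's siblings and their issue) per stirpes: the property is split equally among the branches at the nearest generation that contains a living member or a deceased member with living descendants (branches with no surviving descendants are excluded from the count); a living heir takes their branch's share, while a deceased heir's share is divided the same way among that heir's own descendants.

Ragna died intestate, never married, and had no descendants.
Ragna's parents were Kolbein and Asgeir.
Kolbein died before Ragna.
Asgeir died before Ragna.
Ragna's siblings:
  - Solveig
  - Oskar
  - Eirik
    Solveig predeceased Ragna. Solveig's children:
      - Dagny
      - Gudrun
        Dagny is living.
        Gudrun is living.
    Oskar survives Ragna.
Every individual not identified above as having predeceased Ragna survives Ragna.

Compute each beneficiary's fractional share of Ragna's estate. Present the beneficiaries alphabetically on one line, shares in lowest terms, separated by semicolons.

Dagny 1/6; Eirik 1/3; Gudrun 1/6; Oskar 1/3

Neither parent survives and there are no descendants, so the estate passes to Ragna's siblings and their issue per stirpes.
The estate is divided into 3 equal shares of 1/3 among Solveig, Oskar, Eirik.
Solveig predeceased; the 1/3 allotted to Solveig's branch passes to Solveig's issue by representation.
The 1/3 is divided into 2 equal shares of 1/6 among Dagny, Gudrun.
Dagny is living and takes 1/6.
Gudrun is living and takes 1/6.
Oskar is living and takes 1/3.
Eirik is living and takes 1/3.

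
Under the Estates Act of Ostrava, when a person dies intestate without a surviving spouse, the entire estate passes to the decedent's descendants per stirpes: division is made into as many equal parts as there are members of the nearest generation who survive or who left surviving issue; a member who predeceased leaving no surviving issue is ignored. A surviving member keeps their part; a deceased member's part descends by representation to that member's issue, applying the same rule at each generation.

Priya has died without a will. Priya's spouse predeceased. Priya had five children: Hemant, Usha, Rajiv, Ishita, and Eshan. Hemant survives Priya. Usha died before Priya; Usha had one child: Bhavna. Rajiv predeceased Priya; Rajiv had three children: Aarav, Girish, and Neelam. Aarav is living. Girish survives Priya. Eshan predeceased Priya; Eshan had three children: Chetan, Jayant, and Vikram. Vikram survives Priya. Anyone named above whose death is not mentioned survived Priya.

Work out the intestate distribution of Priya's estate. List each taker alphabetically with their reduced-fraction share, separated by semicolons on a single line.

Aarav 1/15; Bhavna 1/5; Chetan 1/15; Girish 1/15; Hemant 1/5; Ishita 1/5; Jayant 1/15; Neelam 1/15; Vikram 1/15

There is no surviving spouse, so the entire estate passes to Priya's descendants per stirpes.
The estate is divided into 5 equal shares of 1/5 among Hemant, Usha, Rajiv, Ishita, Eshan.
Hemant is living and takes 1/5.
Usha predeceased; the 1/5 allotted to Usha's branch passes to Usha's issue by representation.
Bhavna is the sole taker at this level and receives the full 1/5.
Rajiv predeceased; the 1/5 allotted to Rajiv's branch passes to Rajiv's issue by representation.
The 1/5 is divided into 3 equal shares of 1/15 among Aarav, Girish, Neelam.
Aarav is living and takes 1/15.
Girish is living and takes 1/15.
Neelam is living and takes 1/15.
Ishita is living and takes 1/5.
Eshan predeceased; the 1/5 allotted to Eshan's branch passes to Eshan's issue by representation.
The 1/5 is divided into 3 equal shares of 1/15 among Chetan, Jayant, Vikram.
Chetan is living and takes 1/15.
Jayant is living and takes 1/15.
Vikram is living and takes 1/15.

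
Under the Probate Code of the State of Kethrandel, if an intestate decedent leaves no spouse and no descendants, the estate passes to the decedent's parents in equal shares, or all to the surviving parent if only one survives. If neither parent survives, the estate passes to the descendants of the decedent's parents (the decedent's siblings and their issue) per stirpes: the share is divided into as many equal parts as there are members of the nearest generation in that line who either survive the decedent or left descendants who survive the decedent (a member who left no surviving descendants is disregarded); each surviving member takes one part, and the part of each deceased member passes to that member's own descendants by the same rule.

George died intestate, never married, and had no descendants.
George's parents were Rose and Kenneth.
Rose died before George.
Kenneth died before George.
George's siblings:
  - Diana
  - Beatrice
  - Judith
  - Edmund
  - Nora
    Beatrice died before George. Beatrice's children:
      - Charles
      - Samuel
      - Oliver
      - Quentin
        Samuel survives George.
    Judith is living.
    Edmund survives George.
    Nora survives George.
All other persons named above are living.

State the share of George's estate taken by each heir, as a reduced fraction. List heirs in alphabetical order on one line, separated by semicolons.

Charles 1/20; Diana 1/5; Edmund 1/5; Judith 1/5; Nora 1/5; Oliver 1/20; Quentin 1/20; Samuel 1/20

Neither parent survives and there are no descendants, so the estate passes to George's siblings and their issue per stirpes.
The estate is divided into 5 equal shares of 1/5 among Diana, Beatrice, Judith, Edmund, Nora.
Diana is living and takes 1/5.
Beatrice predeceased; the 1/5 allotted to Beatrice's branch passes to Beatrice's issue by representation.
The 1/5 is divided into 4 equal shares of 1/20 among Charles, Samuel, Oliver, Quentin.
Charles is living and takes 1/20.
Samuel is living and takes 1/20.
Oliver is living and takes 1/20.
Quentin is living and takes 1/20.
Judith is living and takes 1/5.
Edmund is living and takes 1/5.
Nora is living and takes 1/5.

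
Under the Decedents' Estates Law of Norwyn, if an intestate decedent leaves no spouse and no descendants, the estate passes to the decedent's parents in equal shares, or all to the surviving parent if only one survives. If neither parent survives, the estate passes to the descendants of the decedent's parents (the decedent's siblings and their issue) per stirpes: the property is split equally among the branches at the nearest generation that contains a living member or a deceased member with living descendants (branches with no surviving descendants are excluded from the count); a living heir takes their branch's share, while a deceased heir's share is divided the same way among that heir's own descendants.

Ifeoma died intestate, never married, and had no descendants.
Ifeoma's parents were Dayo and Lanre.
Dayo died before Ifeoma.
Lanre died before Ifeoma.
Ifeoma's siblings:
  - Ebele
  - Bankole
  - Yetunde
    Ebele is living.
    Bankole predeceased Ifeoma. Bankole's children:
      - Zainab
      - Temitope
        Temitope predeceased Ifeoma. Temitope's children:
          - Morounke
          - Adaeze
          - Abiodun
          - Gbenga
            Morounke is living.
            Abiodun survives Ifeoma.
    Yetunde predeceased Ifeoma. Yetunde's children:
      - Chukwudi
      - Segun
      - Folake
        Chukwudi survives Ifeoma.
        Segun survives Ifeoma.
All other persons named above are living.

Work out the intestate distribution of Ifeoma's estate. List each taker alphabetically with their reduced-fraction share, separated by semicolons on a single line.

Neither parent survives and there are no descendants, so the estate passes to Ifeoma's siblings and their issue per stirpes.
The estate is divided into 3 equal shares of 1/3 among Ebele, Bankole, Yetunde.
Ebele is living and takes 1/3.
Bankole predeceased; the 1/3 allotted to Bankole's branch passes to Bankole's issue by representation.
The 1/3 is divided into 2 equal shares of 1/6 among Zainab, Temitope.
Zainab is living and takes 1/6.
Temitope predeceased; the 1/6 allotted to Temitope's branch passes to Temitope's issue by representation.
The 1/6 is divided into 4 equal shares of 1/24 among Morounke, Adaeze, Abiodun, Gbenga.
Morounke is living and takes 1/24.
Adaeze is living and takes 1/24.
Abiodun is living and takes 1/24.
Gbenga is living and takes 1/24.
Yetunde predeceased; the 1/3 allotted to Yetunde's branch passes to Yetunde's issue by representation.
The 1/3 is divided into 3 equal shares of 1/9 among Chukwudi, Segun, Folake.
Chukwudi is living and takes 1/9.
Segun is living and takes 1/9.
Folake is living and takes 1/9.

Abiodun 1/24; Adaeze 1/24; Chukwudi 1/9; Ebele 1/3; Folake 1/9; Gbenga 1/24; Morounke 1/24; Segun 1/9; Zainab 1/6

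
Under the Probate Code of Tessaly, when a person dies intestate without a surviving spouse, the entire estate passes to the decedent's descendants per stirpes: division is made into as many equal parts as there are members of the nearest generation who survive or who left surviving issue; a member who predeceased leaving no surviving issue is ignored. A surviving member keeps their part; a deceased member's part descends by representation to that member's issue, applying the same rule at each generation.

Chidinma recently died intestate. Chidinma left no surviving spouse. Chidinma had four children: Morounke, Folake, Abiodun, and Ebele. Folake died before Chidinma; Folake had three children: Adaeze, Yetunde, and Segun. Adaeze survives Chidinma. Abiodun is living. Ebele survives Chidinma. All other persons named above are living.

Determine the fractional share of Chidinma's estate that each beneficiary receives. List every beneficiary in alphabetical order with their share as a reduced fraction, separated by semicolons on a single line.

Abiodun 1/4; Adaeze 1/12; Ebele 1/4; Morounke 1/4; Segun 1/12; Yetunde 1/12

There is no surviving spouse, so the entire estate passes to Chidinma's descendants per stirpes.
The estate is divided into 4 equal shares of 1/4 among Morounke, Folake, Abiodun, Ebele.
Morounke is living and takes 1/4.
Folake predeceased; the 1/4 allotted to Folake's branch passes to Folake's issue by representation.
The 1/4 is divided into 3 equal shares of 1/12 among Adaeze, Yetunde, Segun.
Adaeze is living and takes 1/12.
Yetunde is living and takes 1/12.
Segun is living and takes 1/12.
Abiodun is living and takes 1/4.
Ebele is living and takes 1/4.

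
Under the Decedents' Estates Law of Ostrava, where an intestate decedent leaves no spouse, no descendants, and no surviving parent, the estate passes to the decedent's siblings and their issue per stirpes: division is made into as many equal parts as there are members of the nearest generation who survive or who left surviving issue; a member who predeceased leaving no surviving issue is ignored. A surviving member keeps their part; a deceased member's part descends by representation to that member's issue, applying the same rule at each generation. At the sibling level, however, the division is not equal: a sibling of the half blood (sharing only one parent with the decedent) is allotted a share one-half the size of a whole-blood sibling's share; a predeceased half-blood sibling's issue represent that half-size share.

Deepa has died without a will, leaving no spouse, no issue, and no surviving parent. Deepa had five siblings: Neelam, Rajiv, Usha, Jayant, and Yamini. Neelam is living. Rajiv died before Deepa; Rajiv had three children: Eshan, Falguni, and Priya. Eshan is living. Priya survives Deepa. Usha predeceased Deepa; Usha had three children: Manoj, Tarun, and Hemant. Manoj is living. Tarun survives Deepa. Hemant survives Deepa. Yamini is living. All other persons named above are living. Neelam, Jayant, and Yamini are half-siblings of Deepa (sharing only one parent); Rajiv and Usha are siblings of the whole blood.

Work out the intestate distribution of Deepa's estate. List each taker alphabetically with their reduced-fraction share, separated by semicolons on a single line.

Eshan 2/21; Falguni 2/21; Hemant 2/21; Jayant 1/7; Manoj 2/21; Neelam 1/7; Priya 2/21; Tarun 2/21; Yamini 1/7

No spouse, descendants, or parent survives, so the estate passes to Deepa's siblings per stirpes.
Half-blood siblings count for one-half the weight of whole-blood siblings at the initial division.
Dividing 1 in proportion to weights (total weight 7/2): Neelam (weight 1/2) → 1/7; Rajiv (weight 1) → 2/7; Usha (weight 1) → 2/7; Jayant (weight 1/2) → 1/7; Yamini (weight 1/2) → 1/7.
Neelam is living and takes 1/7.
Rajiv predeceased; the 2/7 allotted to Rajiv's branch passes to Rajiv's issue by representation.
The 2/7 is divided into 3 equal shares of 2/21 among Eshan, Falguni, Priya.
Eshan is living and takes 2/21.
Falguni is living and takes 2/21.
Priya is living and takes 2/21.
Usha predeceased; the 2/7 allotted to Usha's branch passes to Usha's issue by representation.
The 2/7 is divided into 3 equal shares of 2/21 among Manoj, Tarun, Hemant.
Manoj is living and takes 2/21.
Tarun is living and takes 2/21.
Hemant is living and takes 2/21.
Jayant is living and takes 1/7.
Yamini is living and takes 1/7.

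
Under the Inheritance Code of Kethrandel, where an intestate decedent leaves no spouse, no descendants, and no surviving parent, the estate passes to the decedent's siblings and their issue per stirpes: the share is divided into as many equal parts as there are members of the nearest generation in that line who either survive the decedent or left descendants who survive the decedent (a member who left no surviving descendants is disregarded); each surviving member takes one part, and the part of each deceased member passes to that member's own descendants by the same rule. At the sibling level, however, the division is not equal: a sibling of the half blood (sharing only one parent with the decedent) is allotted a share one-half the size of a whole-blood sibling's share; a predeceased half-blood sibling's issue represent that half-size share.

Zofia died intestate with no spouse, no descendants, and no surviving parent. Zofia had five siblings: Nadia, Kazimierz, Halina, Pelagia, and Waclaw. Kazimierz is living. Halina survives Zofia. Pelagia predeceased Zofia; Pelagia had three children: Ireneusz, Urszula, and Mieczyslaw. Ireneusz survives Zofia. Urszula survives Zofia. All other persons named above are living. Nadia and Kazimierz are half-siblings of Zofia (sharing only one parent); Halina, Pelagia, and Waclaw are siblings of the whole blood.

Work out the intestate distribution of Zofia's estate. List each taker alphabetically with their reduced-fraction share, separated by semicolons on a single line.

No spouse, descendants, or parent survives, so the estate passes to Zofia's siblings per stirpes.
Half-blood siblings count for one-half the weight of whole-blood siblings at the initial division.
Dividing 1 in proportion to weights (total weight 4): Nadia (weight 1/2) → 1/8; Kazimierz (weight 1/2) → 1/8; Halina (weight 1) → 1/4; Pelagia (weight 1) → 1/4; Waclaw (weight 1) → 1/4.
Nadia is living and takes 1/8.
Kazimierz is living and takes 1/8.
Halina is living and takes 1/4.
Pelagia predeceased; the 1/4 allotted to Pelagia's branch passes to Pelagia's issue by representation.
The 1/4 is divided into 3 equal shares of 1/12 among Ireneusz, Urszula, Mieczyslaw.
Ireneusz is living and takes 1/12.
Urszula is living and takes 1/12.
Mieczyslaw is living and takes 1/12.
Waclaw is living and takes 1/4.

Halina 1/4; Ireneusz 1/12; Kazimierz 1/8; Mieczyslaw 1/12; Nadia 1/8; Urszula 1/12; Waclaw 1/4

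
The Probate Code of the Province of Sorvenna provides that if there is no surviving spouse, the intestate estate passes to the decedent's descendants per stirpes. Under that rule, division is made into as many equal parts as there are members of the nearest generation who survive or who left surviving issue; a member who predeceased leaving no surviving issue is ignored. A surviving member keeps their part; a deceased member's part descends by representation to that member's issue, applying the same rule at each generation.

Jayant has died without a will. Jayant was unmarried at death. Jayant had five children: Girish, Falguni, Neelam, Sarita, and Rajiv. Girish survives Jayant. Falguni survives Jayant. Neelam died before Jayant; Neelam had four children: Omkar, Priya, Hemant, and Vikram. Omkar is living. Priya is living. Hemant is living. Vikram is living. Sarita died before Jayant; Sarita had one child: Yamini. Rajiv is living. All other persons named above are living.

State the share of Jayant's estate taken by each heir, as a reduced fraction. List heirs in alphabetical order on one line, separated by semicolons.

Falguni 1/5; Girish 1/5; Hemant 1/20; Omkar 1/20; Priya 1/20; Rajiv 1/5; Vikram 1/20; Yamini 1/5

There is no surviving spouse, so the entire estate passes to Jayant's descendants per stirpes.
The estate is divided into 5 equal shares of 1/5 among Girish, Falguni, Neelam, Sarita, Rajiv.
Girish is living and takes 1/5.
Falguni is living and takes 1/5.
Neelam predeceased; the 1/5 allotted to Neelam's branch passes to Neelam's issue by representation.
The 1/5 is divided into 4 equal shares of 1/20 among Omkar, Priya, Hemant, Vikram.
Omkar is living and takes 1/20.
Priya is living and takes 1/20.
Hemant is living and takes 1/20.
Vikram is living and takes 1/20.
Sarita predeceased; the 1/5 allotted to Sarita's branch passes to Sarita's issue by representation.
Yamini is the sole taker at this level and receives the full 1/5.
Rajiv is living and takes 1/5.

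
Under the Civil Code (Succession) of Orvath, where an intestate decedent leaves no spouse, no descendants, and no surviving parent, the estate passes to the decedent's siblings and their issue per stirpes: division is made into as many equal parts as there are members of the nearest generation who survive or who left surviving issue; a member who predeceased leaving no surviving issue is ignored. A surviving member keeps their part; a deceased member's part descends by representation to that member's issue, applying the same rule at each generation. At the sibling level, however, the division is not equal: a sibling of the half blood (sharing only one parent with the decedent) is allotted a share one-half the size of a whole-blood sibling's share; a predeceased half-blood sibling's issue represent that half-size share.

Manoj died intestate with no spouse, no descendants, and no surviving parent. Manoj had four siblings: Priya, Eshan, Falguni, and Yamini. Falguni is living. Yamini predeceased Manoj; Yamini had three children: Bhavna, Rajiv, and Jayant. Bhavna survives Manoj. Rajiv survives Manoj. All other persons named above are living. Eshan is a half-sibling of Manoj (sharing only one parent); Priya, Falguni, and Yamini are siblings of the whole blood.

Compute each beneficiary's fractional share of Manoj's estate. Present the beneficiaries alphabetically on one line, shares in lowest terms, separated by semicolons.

Bhavna 2/21; Eshan 1/7; Falguni 2/7; Jayant 2/21; Priya 2/7; Rajiv 2/21

No spouse, descendants, or parent survives, so the estate passes to Manoj's siblings per stirpes.
Half-blood siblings count for one-half the weight of whole-blood siblings at the initial division.
Dividing 1 in proportion to weights (total weight 7/2): Priya (weight 1) → 2/7; Eshan (weight 1/2) → 1/7; Falguni (weight 1) → 2/7; Yamini (weight 1) → 2/7.
Priya is living and takes 2/7.
Eshan is living and takes 1/7.
Falguni is living and takes 2/7.
Yamini predeceased; the 2/7 allotted to Yamini's branch passes to Yamini's issue by representation.
The 2/7 is divided into 3 equal shares of 2/21 among Bhavna, Rajiv, Jayant.
Bhavna is living and takes 2/21.
Rajiv is living and takes 2/21.
Jayant is living and takes 2/21.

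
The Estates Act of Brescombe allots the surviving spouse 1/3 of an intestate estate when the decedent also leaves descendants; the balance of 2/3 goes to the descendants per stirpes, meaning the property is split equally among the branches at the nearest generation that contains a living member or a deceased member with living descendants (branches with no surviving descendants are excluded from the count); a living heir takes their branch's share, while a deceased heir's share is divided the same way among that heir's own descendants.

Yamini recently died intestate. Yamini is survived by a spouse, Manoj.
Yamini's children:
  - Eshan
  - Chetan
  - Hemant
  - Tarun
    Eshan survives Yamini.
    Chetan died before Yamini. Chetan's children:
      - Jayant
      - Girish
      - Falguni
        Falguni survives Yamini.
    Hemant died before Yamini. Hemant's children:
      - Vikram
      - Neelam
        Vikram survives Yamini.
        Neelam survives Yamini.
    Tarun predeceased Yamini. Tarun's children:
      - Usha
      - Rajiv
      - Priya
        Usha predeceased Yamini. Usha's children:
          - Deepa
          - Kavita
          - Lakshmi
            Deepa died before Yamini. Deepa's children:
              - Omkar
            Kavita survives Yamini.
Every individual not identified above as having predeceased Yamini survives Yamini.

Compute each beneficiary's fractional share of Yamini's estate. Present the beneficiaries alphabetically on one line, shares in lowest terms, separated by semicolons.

Manoj, as surviving spouse, takes 1/3.
The remaining 2/3 passes to Yamini's descendants per stirpes.
The 2/3 is divided into 4 equal shares of 1/6 among Eshan, Chetan, Hemant, Tarun.
Eshan is living and takes 1/6.
Chetan predeceased; the 1/6 allotted to Chetan's branch passes to Chetan's issue by representation.
The 1/6 is divided into 3 equal shares of 1/18 among Jayant, Girish, Falguni.
Jayant is living and takes 1/18.
Girish is living and takes 1/18.
Falguni is living and takes 1/18.
Hemant predeceased; the 1/6 allotted to Hemant's branch passes to Hemant's issue by representation.
The 1/6 is divided into 2 equal shares of 1/12 among Vikram, Neelam.
Vikram is living and takes 1/12.
Neelam is living and takes 1/12.
Tarun predeceased; the 1/6 allotted to Tarun's branch passes to Tarun's issue by representation.
The 1/6 is divided into 3 equal shares of 1/18 among Usha, Rajiv, Priya.
Usha predeceased; the 1/18 allotted to Usha's branch passes to Usha's issue by representation.
The 1/18 is divided into 3 equal shares of 1/54 among Deepa, Kavita, Lakshmi.
Deepa predeceased; the 1/54 allotted to Deepa's branch passes to Deepa's issue by representation.
Omkar is the sole taker at this level and receives the full 1/54.
Kavita is living and takes 1/54.
Lakshmi is living and takes 1/54.
Rajiv is living and takes 1/18.
Priya is living and takes 1/18.

Eshan 1/6; Falguni 1/18; Girish 1/18; Jayant 1/18; Kavita 1/54; Lakshmi 1/54; Manoj 1/3; Neelam 1/12; Omkar 1/54; Priya 1/18; Rajiv 1/18; Vikram 1/12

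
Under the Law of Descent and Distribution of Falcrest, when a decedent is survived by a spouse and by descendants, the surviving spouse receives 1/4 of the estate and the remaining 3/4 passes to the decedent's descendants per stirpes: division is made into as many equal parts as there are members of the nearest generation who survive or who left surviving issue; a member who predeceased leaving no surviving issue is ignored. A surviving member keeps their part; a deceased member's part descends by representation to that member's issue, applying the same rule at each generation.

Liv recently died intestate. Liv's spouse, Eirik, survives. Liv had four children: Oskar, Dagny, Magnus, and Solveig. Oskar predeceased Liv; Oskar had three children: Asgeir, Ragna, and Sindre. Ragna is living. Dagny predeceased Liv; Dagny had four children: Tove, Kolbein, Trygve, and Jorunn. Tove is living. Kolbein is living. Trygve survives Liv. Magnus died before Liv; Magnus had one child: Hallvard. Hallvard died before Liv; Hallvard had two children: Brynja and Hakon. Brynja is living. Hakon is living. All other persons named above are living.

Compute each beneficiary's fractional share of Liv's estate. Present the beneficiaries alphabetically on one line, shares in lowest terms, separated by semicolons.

Eirik, as surviving spouse, takes 1/4.
The remaining 3/4 passes to Liv's descendants per stirpes.
The 3/4 is divided into 4 equal shares of 3/16 among Oskar, Dagny, Magnus, Solveig.
Oskar predeceased; the 3/16 allotted to Oskar's branch passes to Oskar's issue by representation.
The 3/16 is divided into 3 equal shares of 1/16 among Asgeir, Ragna, Sindre.
Asgeir is living and takes 1/16.
Ragna is living and takes 1/16.
Sindre is living and takes 1/16.
Dagny predeceased; the 3/16 allotted to Dagny's branch passes to Dagny's issue by representation.
The 3/16 is divided into 4 equal shares of 3/64 among Tove, Kolbein, Trygve, Jorunn.
Tove is living and takes 3/64.
Kolbein is living and takes 3/64.
Trygve is living and takes 3/64.
Jorunn is living and takes 3/64.
Magnus predeceased; the 3/16 allotted to Magnus's branch passes to Magnus's issue by representation.
Hallvard's line is the sole branch at this level, so the full 3/16 passes to Hallvard's issue by representation.
The 3/16 is divided into 2 equal shares of 3/32 among Brynja, Hakon.
Brynja is living and takes 3/32.
Hakon is living and takes 3/32.
Solveig is living and takes 3/16.

Asgeir 1/16; Brynja 3/32; Eirik 1/4; Hakon 3/32; Jorunn 3/64; Kolbein 3/64; Ragna 1/16; Sindre 1/16; Solveig 3/16; Tove 3/64; Trygve 3/64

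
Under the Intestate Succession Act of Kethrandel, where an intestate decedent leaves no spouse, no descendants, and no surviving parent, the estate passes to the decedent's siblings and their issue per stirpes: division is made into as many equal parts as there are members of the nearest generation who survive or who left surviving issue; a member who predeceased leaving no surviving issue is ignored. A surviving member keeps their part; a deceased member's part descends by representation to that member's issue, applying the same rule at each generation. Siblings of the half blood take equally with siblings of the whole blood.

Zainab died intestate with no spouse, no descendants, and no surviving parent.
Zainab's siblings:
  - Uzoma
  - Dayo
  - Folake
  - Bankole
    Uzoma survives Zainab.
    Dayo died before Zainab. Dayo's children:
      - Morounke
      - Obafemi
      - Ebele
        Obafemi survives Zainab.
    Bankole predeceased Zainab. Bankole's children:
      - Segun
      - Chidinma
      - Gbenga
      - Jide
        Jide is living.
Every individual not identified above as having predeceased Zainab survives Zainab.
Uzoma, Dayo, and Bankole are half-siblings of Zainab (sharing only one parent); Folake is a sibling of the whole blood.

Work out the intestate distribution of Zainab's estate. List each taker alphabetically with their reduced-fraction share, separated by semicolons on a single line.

No spouse, descendants, or parent survives, so the estate passes to Zainab's siblings per stirpes.
Half-blood and whole-blood siblings take equally under the stated rule.
The estate is divided into 4 equal shares of 1/4 among Uzoma, Dayo, Folake, Bankole.
Uzoma is living and takes 1/4.
Dayo predeceased; the 1/4 allotted to Dayo's branch passes to Dayo's issue by representation.
The 1/4 is divided into 3 equal shares of 1/12 among Morounke, Obafemi, Ebele.
Morounke is living and takes 1/12.
Obafemi is living and takes 1/12.
Ebele is living and takes 1/12.
Folake is living and takes 1/4.
Bankole predeceased; the 1/4 allotted to Bankole's branch passes to Bankole's issue by representation.
The 1/4 is divided into 4 equal shares of 1/16 among Segun, Chidinma, Gbenga, Jide.
Segun is living and takes 1/16.
Chidinma is living and takes 1/16.
Gbenga is living and takes 1/16.
Jide is living and takes 1/16.

Chidinma 1/16; Ebele 1/12; Folake 1/4; Gbenga 1/16; Jide 1/16; Morounke 1/12; Obafemi 1/12; Segun 1/16; Uzoma 1/4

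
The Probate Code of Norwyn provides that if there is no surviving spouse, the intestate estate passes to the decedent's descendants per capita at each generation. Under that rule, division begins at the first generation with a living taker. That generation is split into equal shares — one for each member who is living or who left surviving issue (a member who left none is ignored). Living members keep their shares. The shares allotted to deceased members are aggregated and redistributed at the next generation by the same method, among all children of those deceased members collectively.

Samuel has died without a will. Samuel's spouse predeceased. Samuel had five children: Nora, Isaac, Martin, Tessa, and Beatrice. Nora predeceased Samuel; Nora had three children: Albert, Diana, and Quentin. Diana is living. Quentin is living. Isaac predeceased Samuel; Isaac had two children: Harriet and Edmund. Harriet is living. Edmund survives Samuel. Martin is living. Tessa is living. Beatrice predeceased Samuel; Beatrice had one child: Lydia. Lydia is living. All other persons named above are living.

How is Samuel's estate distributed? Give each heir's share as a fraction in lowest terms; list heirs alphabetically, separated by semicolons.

Albert 1/10; Diana 1/10; Edmund 1/10; Harriet 1/10; Lydia 1/10; Martin 1/5; Quentin 1/10; Tessa 1/5

There is no surviving spouse, so the entire estate passes to Samuel's descendants per capita at each generation.
At generation 1 (Nora, Isaac, Martin, Tessa, Beatrice) there are 5 shares of (1)/5 = 1/5 each.
Living: Martin and Tessa — each takes 1/5.
Deceased: Nora, Isaac, and Beatrice. Their combined 3/5 is pooled and carried to generation 2.
At generation 2 (Albert, Diana, Quentin, Harriet, Edmund, Lydia) there are 6 shares of (3/5)/6 = 1/10 each.
Living: Albert, Diana, Quentin, Harriet, Edmund, and Lydia — each takes 1/10.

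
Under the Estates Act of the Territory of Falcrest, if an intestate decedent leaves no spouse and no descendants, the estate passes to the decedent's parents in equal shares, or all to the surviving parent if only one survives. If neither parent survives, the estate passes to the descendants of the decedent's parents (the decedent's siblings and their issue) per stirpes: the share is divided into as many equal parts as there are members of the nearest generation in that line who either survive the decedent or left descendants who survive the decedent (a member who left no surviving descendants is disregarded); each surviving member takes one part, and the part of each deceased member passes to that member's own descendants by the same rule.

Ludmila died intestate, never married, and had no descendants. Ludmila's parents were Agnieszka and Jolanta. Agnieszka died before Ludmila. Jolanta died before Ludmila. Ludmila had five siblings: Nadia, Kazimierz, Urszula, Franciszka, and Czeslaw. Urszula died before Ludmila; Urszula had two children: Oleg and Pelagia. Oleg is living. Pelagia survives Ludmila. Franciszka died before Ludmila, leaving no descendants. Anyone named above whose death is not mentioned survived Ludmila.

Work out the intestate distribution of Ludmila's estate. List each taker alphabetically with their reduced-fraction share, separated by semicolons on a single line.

Neither parent survives and there are no descendants, so the estate passes to Ludmila's siblings and their issue per stirpes.
Franciszka left no surviving issue, so that branch lapses and is disregarded.
The estate is divided into 4 equal shares of 1/4 among Nadia, Kazimierz, Urszula, Czeslaw.
Nadia is living and takes 1/4.
Kazimierz is living and takes 1/4.
Urszula predeceased; the 1/4 allotted to Urszula's branch passes to Urszula's issue by representation.
The 1/4 is divided into 2 equal shares of 1/8 among Oleg, Pelagia.
Oleg is living and takes 1/8.
Pelagia is living and takes 1/8.
Czeslaw is living and takes 1/4.

Czeslaw 1/4; Kazimierz 1/4; Nadia 1/4; Oleg 1/8; Pelagia 1/8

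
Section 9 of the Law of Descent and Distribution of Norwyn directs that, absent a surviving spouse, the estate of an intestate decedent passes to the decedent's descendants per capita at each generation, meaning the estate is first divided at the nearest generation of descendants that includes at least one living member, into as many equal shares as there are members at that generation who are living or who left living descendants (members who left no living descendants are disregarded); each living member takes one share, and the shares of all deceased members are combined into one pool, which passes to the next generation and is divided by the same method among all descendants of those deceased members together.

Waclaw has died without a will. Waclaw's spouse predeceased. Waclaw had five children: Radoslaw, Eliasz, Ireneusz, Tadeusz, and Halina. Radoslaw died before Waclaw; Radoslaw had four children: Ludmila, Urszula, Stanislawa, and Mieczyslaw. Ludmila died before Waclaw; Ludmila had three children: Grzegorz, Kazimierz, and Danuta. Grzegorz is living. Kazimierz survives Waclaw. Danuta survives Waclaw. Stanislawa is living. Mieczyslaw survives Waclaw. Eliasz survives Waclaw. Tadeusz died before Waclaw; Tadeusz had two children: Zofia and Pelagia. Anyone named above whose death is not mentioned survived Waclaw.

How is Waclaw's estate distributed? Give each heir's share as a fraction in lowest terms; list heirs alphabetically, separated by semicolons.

Danuta 1/45; Eliasz 1/5; Grzegorz 1/45; Halina 1/5; Ireneusz 1/5; Kazimierz 1/45; Mieczyslaw 1/15; Pelagia 1/15; Stanislawa 1/15; Urszula 1/15; Zofia 1/15

There is no surviving spouse, so the entire estate passes to Waclaw's descendants per capita at each generation.
At generation 1 (Radoslaw, Eliasz, Ireneusz, Tadeusz, Halina) there are 5 shares of (1)/5 = 1/5 each.
Living: Eliasz, Ireneusz, and Halina — each takes 1/5.
Deceased: Radoslaw and Tadeusz. Their combined 2/5 is pooled and carried to generation 2.
At generation 2 (Ludmila, Urszula, Stanislawa, Mieczyslaw, Zofia, Pelagia) there are 6 shares of (2/5)/6 = 1/15 each.
Living: Urszula, Stanislawa, Mieczyslaw, Zofia, and Pelagia — each takes 1/15.
Deceased: Ludmila. That 1/15 share is carried to generation 3.
At generation 3 (Grzegorz, Kazimierz, Danuta) there are 3 shares of (1/15)/3 = 1/45 each.
Living: Grzegorz, Kazimierz, and Danuta — each takes 1/45.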